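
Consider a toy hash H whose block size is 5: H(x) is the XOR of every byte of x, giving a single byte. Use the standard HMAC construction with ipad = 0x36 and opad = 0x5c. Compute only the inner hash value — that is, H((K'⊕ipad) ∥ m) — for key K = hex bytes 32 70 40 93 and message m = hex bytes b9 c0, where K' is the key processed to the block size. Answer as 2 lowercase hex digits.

de

Key hex bytes 32 70 40 93 is 4 bytes ≤ B = 5; zero-pad to 5 bytes: K' = 32 70 40 93 00.
K' ⊕ ipad = 04 46 76 a5 36.
Inner input = 04 46 76 a5 36 ∥ b9 c0.
Inner hash: XOR 04⊕46⊕76⊕a5⊕36⊕b9⊕c0 = de.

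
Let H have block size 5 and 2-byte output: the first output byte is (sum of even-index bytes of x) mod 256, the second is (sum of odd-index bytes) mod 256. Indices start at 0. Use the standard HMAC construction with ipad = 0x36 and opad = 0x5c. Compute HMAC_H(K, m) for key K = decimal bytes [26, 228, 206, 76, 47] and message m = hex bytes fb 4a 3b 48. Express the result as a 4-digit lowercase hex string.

Key decimal bytes [26, 228, 206, 76, 47] = 1a e4 ce 4c 2f is exactly B = 5 bytes: K' = 1a e4 ce 4c 2f.
K' ⊕ ipad = 2c d2 f8 7a 19.  K' ⊕ opad = 46 b8 92 10 73.
Inner input = (K'⊕ipad) ∥ m = 2c d2 f8 7a 19 ∥ fb 4a 3b 48.
Inner hash: even-index sum = 463 mod 256 = 207; odd-index sum = 642 mod 256 = 130 → cf 82.
Outer input = (K'⊕opad) ∥ inner = 46 b8 92 10 73 ∥ cf 82.
Outer hash (tag): even-index sum = 461 mod 256 = 205; odd-index sum = 407 mod 256 = 151 → cd 97.

cd97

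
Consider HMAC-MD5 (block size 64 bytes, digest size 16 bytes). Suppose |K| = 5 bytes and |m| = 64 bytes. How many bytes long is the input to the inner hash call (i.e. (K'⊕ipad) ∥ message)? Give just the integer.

Key is 5 ≤ 64 bytes, zero-padded: |K'| = 64.
Inner input = (K'⊕ipad) ∥ m → 64 + 64 = 128 bytes.

128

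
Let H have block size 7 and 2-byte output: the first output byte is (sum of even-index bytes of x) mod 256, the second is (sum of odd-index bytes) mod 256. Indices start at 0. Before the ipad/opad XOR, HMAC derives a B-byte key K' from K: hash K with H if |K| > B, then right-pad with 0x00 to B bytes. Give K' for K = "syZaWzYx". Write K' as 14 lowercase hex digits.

|K| = 8 > B = 7, so first hash the key.
H(K): even-index sum = 381 mod 256 = 125; odd-index sum = 460 mod 256 = 204 → 7d cc.
Zero-pad H(K) = 7d cc to 7 bytes: K' = 7d cc 00 00 00 00 00.

7dcc0000000000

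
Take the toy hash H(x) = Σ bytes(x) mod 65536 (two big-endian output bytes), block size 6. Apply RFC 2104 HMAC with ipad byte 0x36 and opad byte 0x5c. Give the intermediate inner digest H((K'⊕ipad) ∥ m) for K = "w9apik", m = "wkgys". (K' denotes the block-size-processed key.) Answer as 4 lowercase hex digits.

Key "w9apik" = 77 39 61 70 69 6b is exactly B = 6 bytes: K' = 77 39 61 70 69 6b.
K' ⊕ ipad = 41 0f 57 46 5f 5d.
Inner input = 41 0f 57 46 5f 5d ∥ 77 6b 67 79 73.
Inner hash: sum = 65+15+87+70+95+93+119+107+103+121+115 = 990 → 03 de.

03de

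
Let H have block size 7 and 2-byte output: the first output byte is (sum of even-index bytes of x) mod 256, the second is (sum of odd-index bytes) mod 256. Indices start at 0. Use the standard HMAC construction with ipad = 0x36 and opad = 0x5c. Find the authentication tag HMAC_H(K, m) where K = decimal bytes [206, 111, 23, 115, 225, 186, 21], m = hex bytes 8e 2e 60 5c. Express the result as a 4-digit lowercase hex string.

Key decimal bytes [206, 111, 23, 115, 225, 186, 21] = ce 6f 17 73 e1 ba 15 is exactly B = 7 bytes: K' = ce 6f 17 73 e1 ba 15.
K' ⊕ ipad = f8 59 21 45 d7 8c 23.  K' ⊕ opad = 92 33 4b 2f bd e6 49.
Inner input = (K'⊕ipad) ∥ m = f8 59 21 45 d7 8c 23 ∥ 8e 2e 60 5c.
Inner hash: even-index sum = 669 mod 256 = 157; odd-index sum = 536 mod 256 = 24 → 9d 18.
Outer input = (K'⊕opad) ∥ inner = 92 33 4b 2f bd e6 49 ∥ 9d 18.
Outer hash (tag): even-index sum = 507 mod 256 = 251; odd-index sum = 485 mod 256 = 229 → fb e5.

fbe5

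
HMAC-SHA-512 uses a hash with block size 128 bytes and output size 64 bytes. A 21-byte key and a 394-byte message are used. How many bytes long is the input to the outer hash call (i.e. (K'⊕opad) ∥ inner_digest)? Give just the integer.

Key is 21 ≤ 128 bytes, zero-padded: |K'| = 128.
Outer input = (K'⊕opad) ∥ H(inner) → 128 + 64 = 192 bytes.

192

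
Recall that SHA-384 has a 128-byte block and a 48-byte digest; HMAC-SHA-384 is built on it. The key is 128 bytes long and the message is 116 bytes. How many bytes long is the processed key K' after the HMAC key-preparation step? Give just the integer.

Key is 128 ≤ 128 bytes, zero-padded: |K'| = 128.

128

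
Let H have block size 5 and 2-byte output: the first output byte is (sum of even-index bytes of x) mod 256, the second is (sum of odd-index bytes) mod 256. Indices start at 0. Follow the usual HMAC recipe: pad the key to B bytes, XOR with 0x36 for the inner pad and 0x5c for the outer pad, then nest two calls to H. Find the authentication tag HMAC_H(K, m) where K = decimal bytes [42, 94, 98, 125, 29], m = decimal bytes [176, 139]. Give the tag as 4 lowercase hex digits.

Key decimal bytes [42, 94, 98, 125, 29] = 2a 5e 62 7d 1d is exactly B = 5 bytes: K' = 2a 5e 62 7d 1d.
K' ⊕ ipad = 1c 68 54 4b 2b.  K' ⊕ opad = 76 02 3e 21 41.
Inner input = (K'⊕ipad) ∥ m = 1c 68 54 4b 2b ∥ b0 8b.
Inner hash: even-index sum = 294 mod 256 = 38; odd-index sum = 355 mod 256 = 99 → 26 63.
Outer input = (K'⊕opad) ∥ inner = 76 02 3e 21 41 ∥ 26 63.
Outer hash (tag): even-index sum = 344 mod 256 = 88; odd-index sum = 73 mod 256 = 73 → 58 49.

5849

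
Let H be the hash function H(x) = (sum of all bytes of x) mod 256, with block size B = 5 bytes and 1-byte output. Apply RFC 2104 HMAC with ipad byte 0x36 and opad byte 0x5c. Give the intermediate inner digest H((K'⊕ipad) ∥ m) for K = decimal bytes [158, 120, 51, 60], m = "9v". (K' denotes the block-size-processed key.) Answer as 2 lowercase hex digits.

ea

Key decimal bytes [158, 120, 51, 60] = 9e 78 33 3c is 4 bytes ≤ B = 5; zero-pad to 5 bytes: K' = 9e 78 33 3c 00.
K' ⊕ ipad = a8 4e 05 0a 36.
Inner input = a8 4e 05 0a 36 ∥ 39 76.
Inner hash: sum = 168+78+5+10+54+57+118 = 490; mod 256 = 234 → ea.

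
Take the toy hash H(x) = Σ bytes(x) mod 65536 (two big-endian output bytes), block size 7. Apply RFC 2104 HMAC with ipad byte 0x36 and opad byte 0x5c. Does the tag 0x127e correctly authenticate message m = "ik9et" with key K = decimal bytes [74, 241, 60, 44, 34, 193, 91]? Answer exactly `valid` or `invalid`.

Key decimal bytes [74, 241, 60, 44, 34, 193, 91] = 4a f1 3c 2c 22 c1 5b is exactly B = 7 bytes: K' = 4a f1 3c 2c 22 c1 5b.
K' ⊕ ipad = 7c c7 0a 1a 14 f7 6d; K' ⊕ opad = 16 ad 60 70 7e 9d 07.
Inner hash: sum = 124+199+10+26+20+247+109+105+107+57+101+116 = 1221 → 04 c5.
Outer hash (recomputed tag): sum = 22+173+96+112+126+157+7+4+197 = 894 → 03 7e.
Recomputed tag = 037e; claimed = 127e → mismatch.

invalid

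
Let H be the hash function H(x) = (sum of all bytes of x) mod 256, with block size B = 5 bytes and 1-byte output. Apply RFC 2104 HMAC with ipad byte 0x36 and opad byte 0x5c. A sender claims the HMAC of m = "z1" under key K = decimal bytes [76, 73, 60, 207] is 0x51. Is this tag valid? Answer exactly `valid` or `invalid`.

valid

Key decimal bytes [76, 73, 60, 207] = 4c 49 3c cf is 4 bytes ≤ B = 5; zero-pad to 5 bytes: K' = 4c 49 3c cf 00.
K' ⊕ ipad = 7a 7f 0a f9 36; K' ⊕ opad = 10 15 60 93 5c.
Inner hash: sum = 122+127+10+249+54+122+49 = 733; mod 256 = 221 → dd.
Outer hash (recomputed tag): sum = 16+21+96+147+92+221 = 593; mod 256 = 81 → 51.
Recomputed tag = 51; claimed = 51 → match.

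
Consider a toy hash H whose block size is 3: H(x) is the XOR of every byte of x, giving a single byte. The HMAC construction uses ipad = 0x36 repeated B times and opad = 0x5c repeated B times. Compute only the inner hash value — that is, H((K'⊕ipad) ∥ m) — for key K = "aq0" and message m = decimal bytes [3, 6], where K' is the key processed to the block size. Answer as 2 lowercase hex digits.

Key "aq0" = 61 71 30 is exactly B = 3 bytes: K' = 61 71 30.
K' ⊕ ipad = 57 47 06.
Inner input = 57 47 06 ∥ 03 06.
Inner hash: XOR 57⊕47⊕06⊕03⊕06 = 13.

13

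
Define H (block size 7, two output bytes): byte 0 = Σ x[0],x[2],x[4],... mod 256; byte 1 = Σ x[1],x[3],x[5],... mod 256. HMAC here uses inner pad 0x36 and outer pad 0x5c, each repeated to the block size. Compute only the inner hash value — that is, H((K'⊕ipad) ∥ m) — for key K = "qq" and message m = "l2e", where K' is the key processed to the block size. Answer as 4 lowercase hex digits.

Key "qq" = 71 71 is 2 bytes ≤ B = 7; zero-pad to 7 bytes: K' = 71 71 00 00 00 00 00.
K' ⊕ ipad = 47 47 36 36 36 36 36.
Inner input = 47 47 36 36 36 36 36 ∥ 6c 32 65.
Inner hash: even-index sum = 283 mod 256 = 27; odd-index sum = 388 mod 256 = 132 → 1b 84.

1b84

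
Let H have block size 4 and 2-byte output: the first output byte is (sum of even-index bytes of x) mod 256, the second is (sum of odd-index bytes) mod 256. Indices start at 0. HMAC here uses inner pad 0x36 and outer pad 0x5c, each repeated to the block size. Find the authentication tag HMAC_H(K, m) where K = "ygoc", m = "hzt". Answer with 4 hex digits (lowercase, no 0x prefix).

dc9a

Key "ygoc" = 79 67 6f 63 is exactly B = 4 bytes: K' = 79 67 6f 63.
K' ⊕ ipad = 4f 51 59 55.  K' ⊕ opad = 25 3b 33 3f.
Inner input = (K'⊕ipad) ∥ m = 4f 51 59 55 ∥ 68 7a 74.
Inner hash: even-index sum = 388 mod 256 = 132; odd-index sum = 288 mod 256 = 32 → 84 20.
Outer input = (K'⊕opad) ∥ inner = 25 3b 33 3f ∥ 84 20.
Outer hash (tag): even-index sum = 220 mod 256 = 220; odd-index sum = 154 mod 256 = 154 → dc 9a.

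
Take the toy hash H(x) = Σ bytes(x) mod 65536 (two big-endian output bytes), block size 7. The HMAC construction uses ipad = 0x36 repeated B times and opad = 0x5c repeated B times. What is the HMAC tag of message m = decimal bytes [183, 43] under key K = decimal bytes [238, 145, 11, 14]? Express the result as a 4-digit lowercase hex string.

Key decimal bytes [238, 145, 11, 14] = ee 91 0b 0e is 4 bytes ≤ B = 7; zero-pad to 7 bytes: K' = ee 91 0b 0e 00 00 00.
K' ⊕ ipad = d8 a7 3d 38 36 36 36.  K' ⊕ opad = b2 cd 57 52 5c 5c 5c.
Inner input = (K'⊕ipad) ∥ m = d8 a7 3d 38 36 36 36 ∥ b7 2b.
Inner hash: sum = 216+167+61+56+54+54+54+183+43 = 888 → 03 78.
Outer input = (K'⊕opad) ∥ inner = b2 cd 57 52 5c 5c 5c ∥ 03 78.
Outer hash (tag): sum = 178+205+87+82+92+92+92+3+120 = 951 → 03 b7.

03b7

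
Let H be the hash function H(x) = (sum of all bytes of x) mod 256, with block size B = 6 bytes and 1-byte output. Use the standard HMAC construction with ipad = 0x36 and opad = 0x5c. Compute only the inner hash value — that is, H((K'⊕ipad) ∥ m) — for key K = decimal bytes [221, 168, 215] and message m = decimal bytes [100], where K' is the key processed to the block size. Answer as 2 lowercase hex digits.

Key decimal bytes [221, 168, 215] = dd a8 d7 is 3 bytes ≤ B = 6; zero-pad to 6 bytes: K' = dd a8 d7 00 00 00.
K' ⊕ ipad = eb 9e e1 36 36 36.
Inner input = eb 9e e1 36 36 36 ∥ 64.
Inner hash: sum = 235+158+225+54+54+54+100 = 880; mod 256 = 112 → 70.

70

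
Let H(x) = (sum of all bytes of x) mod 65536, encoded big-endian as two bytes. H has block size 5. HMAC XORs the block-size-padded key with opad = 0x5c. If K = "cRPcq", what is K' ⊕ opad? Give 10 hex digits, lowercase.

3f0e0c3f2d

Key "cRPcq" = 63 52 50 63 71 is exactly B = 5 bytes: K' = 63 52 50 63 71.
XOR each byte with 0x5c: 63⊕5c=3f, 52⊕5c=0e, 50⊕5c=0c, 63⊕5c=3f, 71⊕5c=2d.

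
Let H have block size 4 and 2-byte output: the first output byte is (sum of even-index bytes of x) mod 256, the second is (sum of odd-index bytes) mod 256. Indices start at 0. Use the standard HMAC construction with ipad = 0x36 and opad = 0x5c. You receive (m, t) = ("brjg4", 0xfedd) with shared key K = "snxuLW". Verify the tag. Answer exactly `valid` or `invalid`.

Key "snxuLW" = 73 6e 78 75 4c 57 is 6 bytes > B = 4, so hash it first: H(key) = 37 3a, then zero-pad to 4 bytes: K' = 37 3a 00 00.
K' ⊕ ipad = 01 0c 36 36; K' ⊕ opad = 6b 66 5c 5c.
Inner hash: even-index sum = 311 mod 256 = 55; odd-index sum = 283 mod 256 = 27 → 37 1b.
Outer hash (recomputed tag): even-index sum = 254 mod 256 = 254; odd-index sum = 221 mod 256 = 221 → fe dd.
Recomputed tag = fedd; claimed = fedd → match.

valid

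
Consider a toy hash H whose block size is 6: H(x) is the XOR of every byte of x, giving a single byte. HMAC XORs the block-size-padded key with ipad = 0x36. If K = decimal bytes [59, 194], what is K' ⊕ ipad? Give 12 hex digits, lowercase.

Key decimal bytes [59, 194] = 3b c2 is 2 bytes ≤ B = 6; zero-pad to 6 bytes: K' = 3b c2 00 00 00 00.
XOR each byte with 0x36: 3b⊕36=0d, c2⊕36=f4, 00⊕36=36, 00⊕36=36, 00⊕36=36, 00⊕36=36.

0df436363636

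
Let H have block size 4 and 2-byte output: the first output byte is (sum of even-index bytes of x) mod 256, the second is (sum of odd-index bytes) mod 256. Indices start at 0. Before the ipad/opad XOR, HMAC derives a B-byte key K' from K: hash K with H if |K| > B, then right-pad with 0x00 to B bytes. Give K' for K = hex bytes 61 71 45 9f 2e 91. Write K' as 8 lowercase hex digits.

d4a10000

|K| = 6 > B = 4, so first hash the key.
H(K): even-index sum = 212 mod 256 = 212; odd-index sum = 417 mod 256 = 161 → d4 a1.
Zero-pad H(K) = d4 a1 to 4 bytes: K' = d4 a1 00 00.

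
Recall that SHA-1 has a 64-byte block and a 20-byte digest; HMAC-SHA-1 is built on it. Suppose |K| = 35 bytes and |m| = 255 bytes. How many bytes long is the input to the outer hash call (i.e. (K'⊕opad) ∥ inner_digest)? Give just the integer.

84

Key is 35 ≤ 64 bytes, zero-padded: |K'| = 64.
Outer input = (K'⊕opad) ∥ H(inner) → 64 + 20 = 84 bytes.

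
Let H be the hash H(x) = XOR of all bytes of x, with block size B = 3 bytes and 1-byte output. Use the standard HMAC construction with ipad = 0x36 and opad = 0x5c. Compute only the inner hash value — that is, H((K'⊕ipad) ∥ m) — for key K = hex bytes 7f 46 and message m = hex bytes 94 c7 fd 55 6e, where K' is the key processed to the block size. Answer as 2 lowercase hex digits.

Key hex bytes 7f 46 is 2 bytes ≤ B = 3; zero-pad to 3 bytes: K' = 7f 46 00.
K' ⊕ ipad = 49 70 36.
Inner input = 49 70 36 ∥ 94 c7 fd 55 6e.
Inner hash: XOR 49⊕70⊕36⊕94⊕c7⊕fd⊕55⊕6e = 9a.

9a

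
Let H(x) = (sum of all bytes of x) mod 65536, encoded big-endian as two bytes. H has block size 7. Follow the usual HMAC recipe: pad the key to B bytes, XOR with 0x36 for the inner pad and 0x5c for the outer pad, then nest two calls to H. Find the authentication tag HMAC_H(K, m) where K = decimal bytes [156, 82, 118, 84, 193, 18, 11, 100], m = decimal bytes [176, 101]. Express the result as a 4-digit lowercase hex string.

02f6

Key decimal bytes [156, 82, 118, 84, 193, 18, 11, 100] = 9c 52 76 54 c1 12 0b 64 is 8 bytes > B = 7, so hash it first: H(key) = 02 fa, then zero-pad to 7 bytes: K' = 02 fa 00 00 00 00 00.
K' ⊕ ipad = 34 cc 36 36 36 36 36.  K' ⊕ opad = 5e a6 5c 5c 5c 5c 5c.
Inner input = (K'⊕ipad) ∥ m = 34 cc 36 36 36 36 36 ∥ b0 65.
Inner hash: sum = 52+204+54+54+54+54+54+176+101 = 803 → 03 23.
Outer input = (K'⊕opad) ∥ inner = 5e a6 5c 5c 5c 5c 5c ∥ 03 23.
Outer hash (tag): sum = 94+166+92+92+92+92+92+3+35 = 758 → 02 f6.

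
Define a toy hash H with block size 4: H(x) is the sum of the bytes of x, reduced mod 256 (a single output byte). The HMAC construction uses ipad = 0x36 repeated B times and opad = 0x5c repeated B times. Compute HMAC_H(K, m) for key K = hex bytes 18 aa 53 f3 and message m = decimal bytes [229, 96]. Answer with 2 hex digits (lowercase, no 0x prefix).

31

Key hex bytes 18 aa 53 f3 is exactly B = 4 bytes: K' = 18 aa 53 f3.
K' ⊕ ipad = 2e 9c 65 c5.  K' ⊕ opad = 44 f6 0f af.
Inner input = (K'⊕ipad) ∥ m = 2e 9c 65 c5 ∥ e5 60.
Inner hash: sum = 46+156+101+197+229+96 = 825; mod 256 = 57 → 39.
Outer input = (K'⊕opad) ∥ inner = 44 f6 0f af ∥ 39.
Outer hash (tag): sum = 68+246+15+175+57 = 561; mod 256 = 49 → 31.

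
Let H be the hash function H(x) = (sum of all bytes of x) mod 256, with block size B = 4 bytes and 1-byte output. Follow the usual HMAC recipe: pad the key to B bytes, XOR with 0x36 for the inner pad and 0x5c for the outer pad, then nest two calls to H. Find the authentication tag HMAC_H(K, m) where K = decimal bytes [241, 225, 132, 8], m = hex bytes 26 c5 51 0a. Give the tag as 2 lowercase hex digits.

6a

Key decimal bytes [241, 225, 132, 8] = f1 e1 84 08 is exactly B = 4 bytes: K' = f1 e1 84 08.
K' ⊕ ipad = c7 d7 b2 3e.  K' ⊕ opad = ad bd d8 54.
Inner input = (K'⊕ipad) ∥ m = c7 d7 b2 3e ∥ 26 c5 51 0a.
Inner hash: sum = 199+215+178+62+38+197+81+10 = 980; mod 256 = 212 → d4.
Outer input = (K'⊕opad) ∥ inner = ad bd d8 54 ∥ d4.
Outer hash (tag): sum = 173+189+216+84+212 = 874; mod 256 = 106 → 6a.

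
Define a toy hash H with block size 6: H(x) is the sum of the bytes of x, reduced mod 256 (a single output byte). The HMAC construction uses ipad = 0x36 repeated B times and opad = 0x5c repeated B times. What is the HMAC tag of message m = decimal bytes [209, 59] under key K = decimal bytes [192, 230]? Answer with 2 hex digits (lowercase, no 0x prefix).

70

Key decimal bytes [192, 230] = c0 e6 is 2 bytes ≤ B = 6; zero-pad to 6 bytes: K' = c0 e6 00 00 00 00.
K' ⊕ ipad = f6 d0 36 36 36 36.  K' ⊕ opad = 9c ba 5c 5c 5c 5c.
Inner input = (K'⊕ipad) ∥ m = f6 d0 36 36 36 36 ∥ d1 3b.
Inner hash: sum = 246+208+54+54+54+54+209+59 = 938; mod 256 = 170 → aa.
Outer input = (K'⊕opad) ∥ inner = 9c ba 5c 5c 5c 5c ∥ aa.
Outer hash (tag): sum = 156+186+92+92+92+92+170 = 880; mod 256 = 112 → 70.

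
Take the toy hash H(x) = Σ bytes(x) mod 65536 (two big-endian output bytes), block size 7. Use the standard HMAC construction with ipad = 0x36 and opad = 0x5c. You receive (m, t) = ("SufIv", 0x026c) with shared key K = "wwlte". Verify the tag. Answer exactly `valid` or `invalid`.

Key "wwlte" = 77 77 6c 74 65 is 5 bytes ≤ B = 7; zero-pad to 7 bytes: K' = 77 77 6c 74 65 00 00.
K' ⊕ ipad = 41 41 5a 42 53 36 36; K' ⊕ opad = 2b 2b 30 28 39 5c 5c.
Inner hash: sum = 65+65+90+66+83+54+54+83+117+102+73+118 = 970 → 03 ca.
Outer hash (recomputed tag): sum = 43+43+48+40+57+92+92+3+202 = 620 → 02 6c.
Recomputed tag = 026c; claimed = 026c → match.

valid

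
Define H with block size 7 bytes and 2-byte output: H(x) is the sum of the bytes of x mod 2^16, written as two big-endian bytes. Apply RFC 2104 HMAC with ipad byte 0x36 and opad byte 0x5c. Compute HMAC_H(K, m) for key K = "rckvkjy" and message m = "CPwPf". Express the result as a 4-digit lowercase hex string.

0261

Key "rckvkjy" = 72 63 6b 76 6b 6a 79 is exactly B = 7 bytes: K' = 72 63 6b 76 6b 6a 79.
K' ⊕ ipad = 44 55 5d 40 5d 5c 4f.  K' ⊕ opad = 2e 3f 37 2a 37 36 25.
Inner input = (K'⊕ipad) ∥ m = 44 55 5d 40 5d 5c 4f ∥ 43 50 77 50 66.
Inner hash: sum = 68+85+93+64+93+92+79+67+80+119+80+102 = 1022 → 03 fe.
Outer input = (K'⊕opad) ∥ inner = 2e 3f 37 2a 37 36 25 ∥ 03 fe.
Outer hash (tag): sum = 46+63+55+42+55+54+37+3+254 = 609 → 02 61.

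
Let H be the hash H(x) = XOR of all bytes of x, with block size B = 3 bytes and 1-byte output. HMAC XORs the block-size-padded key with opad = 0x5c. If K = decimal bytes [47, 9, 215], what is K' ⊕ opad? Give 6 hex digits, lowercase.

Key decimal bytes [47, 9, 215] = 2f 09 d7 is exactly B = 3 bytes: K' = 2f 09 d7.
XOR each byte with 0x5c: 2f⊕5c=73, 09⊕5c=55, d7⊕5c=8b.

73558b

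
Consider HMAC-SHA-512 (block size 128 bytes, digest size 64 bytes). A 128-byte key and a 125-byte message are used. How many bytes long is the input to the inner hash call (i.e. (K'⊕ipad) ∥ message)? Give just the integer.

Key is 128 ≤ 128 bytes, zero-padded: |K'| = 128.
Inner input = (K'⊕ipad) ∥ m → 128 + 125 = 253 bytes.

253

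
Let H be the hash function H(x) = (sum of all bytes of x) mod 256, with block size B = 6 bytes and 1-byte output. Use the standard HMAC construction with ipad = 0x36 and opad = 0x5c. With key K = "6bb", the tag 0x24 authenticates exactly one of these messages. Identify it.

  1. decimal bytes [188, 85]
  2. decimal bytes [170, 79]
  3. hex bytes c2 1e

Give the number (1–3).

3

Key "6bb" = 36 62 62 is 3 bytes ≤ B = 6; zero-pad to 6 bytes: K' = 36 62 62 00 00 00.
K' ⊕ ipad = 00 54 54 36 36 36; K' ⊕ opad = 6a 3e 3e 5c 5c 5c.
m1: inner = H(00 54 54 36 36 36 bc 55) = 5b; tag = H(6a 3e 3e 5c 5c 5c 5b) = 55
m2: inner = H(00 54 54 36 36 36 aa 4f) = 43; tag = H(6a 3e 3e 5c 5c 5c 43) = 3d
m3: inner = H(00 54 54 36 36 36 c2 1e) = 2a; tag = H(6a 3e 3e 5c 5c 5c 2a) = 24 ← matches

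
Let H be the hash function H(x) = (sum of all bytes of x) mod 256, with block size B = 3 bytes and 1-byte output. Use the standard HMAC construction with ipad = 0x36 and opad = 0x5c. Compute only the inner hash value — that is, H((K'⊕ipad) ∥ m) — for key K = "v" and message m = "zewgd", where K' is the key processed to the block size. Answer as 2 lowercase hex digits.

Key "v" = 76 is 1 byte ≤ B = 3; zero-pad to 3 bytes: K' = 76 00 00.
K' ⊕ ipad = 40 36 36.
Inner input = 40 36 36 ∥ 7a 65 77 67 64.
Inner hash: sum = 64+54+54+122+101+119+103+100 = 717; mod 256 = 205 → cd.

cd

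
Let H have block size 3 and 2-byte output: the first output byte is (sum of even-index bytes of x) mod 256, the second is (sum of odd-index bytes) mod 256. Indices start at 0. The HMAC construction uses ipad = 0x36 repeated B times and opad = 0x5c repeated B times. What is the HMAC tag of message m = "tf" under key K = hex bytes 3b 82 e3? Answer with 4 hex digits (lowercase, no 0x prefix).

Key hex bytes 3b 82 e3 is exactly B = 3 bytes: K' = 3b 82 e3.
K' ⊕ ipad = 0d b4 d5.  K' ⊕ opad = 67 de bf.
Inner input = (K'⊕ipad) ∥ m = 0d b4 d5 ∥ 74 66.
Inner hash: even-index sum = 328 mod 256 = 72; odd-index sum = 296 mod 256 = 40 → 48 28.
Outer input = (K'⊕opad) ∥ inner = 67 de bf ∥ 48 28.
Outer hash (tag): even-index sum = 334 mod 256 = 78; odd-index sum = 294 mod 256 = 38 → 4e 26.

4e26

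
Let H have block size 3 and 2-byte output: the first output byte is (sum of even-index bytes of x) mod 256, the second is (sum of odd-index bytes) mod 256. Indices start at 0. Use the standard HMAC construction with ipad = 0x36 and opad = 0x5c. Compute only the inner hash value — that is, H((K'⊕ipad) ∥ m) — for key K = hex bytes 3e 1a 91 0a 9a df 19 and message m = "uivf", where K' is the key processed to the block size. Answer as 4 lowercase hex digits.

b920

Key hex bytes 3e 1a 91 0a 9a df 19 is 7 bytes > B = 3, so hash it first: H(key) = 82 03, then zero-pad to 3 bytes: K' = 82 03 00.
K' ⊕ ipad = b4 35 36.
Inner input = b4 35 36 ∥ 75 69 76 66.
Inner hash: even-index sum = 441 mod 256 = 185; odd-index sum = 288 mod 256 = 32 → b9 20.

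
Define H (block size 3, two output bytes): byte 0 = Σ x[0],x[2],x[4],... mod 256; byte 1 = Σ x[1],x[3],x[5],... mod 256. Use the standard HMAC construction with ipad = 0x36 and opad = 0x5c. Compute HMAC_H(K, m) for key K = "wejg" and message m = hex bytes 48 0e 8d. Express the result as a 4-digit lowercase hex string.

Key "wejg" = 77 65 6a 67 is 4 bytes > B = 3, so hash it first: H(key) = e1 cc, then zero-pad to 3 bytes: K' = e1 cc 00.
K' ⊕ ipad = d7 fa 36.  K' ⊕ opad = bd 90 5c.
Inner input = (K'⊕ipad) ∥ m = d7 fa 36 ∥ 48 0e 8d.
Inner hash: even-index sum = 283 mod 256 = 27; odd-index sum = 463 mod 256 = 207 → 1b cf.
Outer input = (K'⊕opad) ∥ inner = bd 90 5c ∥ 1b cf.
Outer hash (tag): even-index sum = 488 mod 256 = 232; odd-index sum = 171 mod 256 = 171 → e8 ab.

e8ab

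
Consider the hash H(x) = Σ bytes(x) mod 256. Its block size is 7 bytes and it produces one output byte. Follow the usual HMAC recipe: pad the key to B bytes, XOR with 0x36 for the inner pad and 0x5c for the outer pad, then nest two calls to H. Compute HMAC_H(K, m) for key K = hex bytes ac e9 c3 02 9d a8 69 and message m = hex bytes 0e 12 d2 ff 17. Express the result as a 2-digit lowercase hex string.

de

Key hex bytes ac e9 c3 02 9d a8 69 is exactly B = 7 bytes: K' = ac e9 c3 02 9d a8 69.
K' ⊕ ipad = 9a df f5 34 ab 9e 5f.  K' ⊕ opad = f0 b5 9f 5e c1 f4 35.
Inner input = (K'⊕ipad) ∥ m = 9a df f5 34 ab 9e 5f ∥ 0e 12 d2 ff 17.
Inner hash: sum = 154+223+245+52+171+158+95+14+18+210+255+23 = 1618; mod 256 = 82 → 52.
Outer input = (K'⊕opad) ∥ inner = f0 b5 9f 5e c1 f4 35 ∥ 52.
Outer hash (tag): sum = 240+181+159+94+193+244+53+82 = 1246; mod 256 = 222 → de.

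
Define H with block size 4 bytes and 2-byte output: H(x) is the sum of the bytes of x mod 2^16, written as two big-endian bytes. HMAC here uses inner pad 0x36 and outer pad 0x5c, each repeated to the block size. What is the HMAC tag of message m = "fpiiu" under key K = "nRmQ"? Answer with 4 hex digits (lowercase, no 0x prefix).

011c

Key "nRmQ" = 6e 52 6d 51 is exactly B = 4 bytes: K' = 6e 52 6d 51.
K' ⊕ ipad = 58 64 5b 67.  K' ⊕ opad = 32 0e 31 0d.
Inner input = (K'⊕ipad) ∥ m = 58 64 5b 67 ∥ 66 70 69 69 75.
Inner hash: sum = 88+100+91+103+102+112+105+105+117 = 923 → 03 9b.
Outer input = (K'⊕opad) ∥ inner = 32 0e 31 0d ∥ 03 9b.
Outer hash (tag): sum = 50+14+49+13+3+155 = 284 → 01 1c.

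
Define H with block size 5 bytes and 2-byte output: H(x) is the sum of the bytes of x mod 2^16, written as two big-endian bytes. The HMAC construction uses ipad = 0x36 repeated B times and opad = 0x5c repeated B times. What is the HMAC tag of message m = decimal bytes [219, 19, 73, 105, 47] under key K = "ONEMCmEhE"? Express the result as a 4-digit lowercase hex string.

Key "ONEMCmEhE" = 4f 4e 45 4d 43 6d 45 68 45 is 9 bytes > B = 5, so hash it first: H(key) = 02 d1, then zero-pad to 5 bytes: K' = 02 d1 00 00 00.
K' ⊕ ipad = 34 e7 36 36 36.  K' ⊕ opad = 5e 8d 5c 5c 5c.
Inner input = (K'⊕ipad) ∥ m = 34 e7 36 36 36 ∥ db 13 49 69 2f.
Inner hash: sum = 52+231+54+54+54+219+19+73+105+47 = 908 → 03 8c.
Outer input = (K'⊕opad) ∥ inner = 5e 8d 5c 5c 5c ∥ 03 8c.
Outer hash (tag): sum = 94+141+92+92+92+3+140 = 654 → 02 8e.

028e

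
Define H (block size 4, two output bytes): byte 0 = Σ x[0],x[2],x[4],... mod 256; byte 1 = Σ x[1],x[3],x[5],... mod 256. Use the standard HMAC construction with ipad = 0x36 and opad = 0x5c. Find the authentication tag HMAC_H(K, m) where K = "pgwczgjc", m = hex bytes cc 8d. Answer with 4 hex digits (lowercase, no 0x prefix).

f289

Key "pgwczgjc" = 70 67 77 63 7a 67 6a 63 is 8 bytes > B = 4, so hash it first: H(key) = cb 94, then zero-pad to 4 bytes: K' = cb 94 00 00.
K' ⊕ ipad = fd a2 36 36.  K' ⊕ opad = 97 c8 5c 5c.
Inner input = (K'⊕ipad) ∥ m = fd a2 36 36 ∥ cc 8d.
Inner hash: even-index sum = 511 mod 256 = 255; odd-index sum = 357 mod 256 = 101 → ff 65.
Outer input = (K'⊕opad) ∥ inner = 97 c8 5c 5c ∥ ff 65.
Outer hash (tag): even-index sum = 498 mod 256 = 242; odd-index sum = 393 mod 256 = 137 → f2 89.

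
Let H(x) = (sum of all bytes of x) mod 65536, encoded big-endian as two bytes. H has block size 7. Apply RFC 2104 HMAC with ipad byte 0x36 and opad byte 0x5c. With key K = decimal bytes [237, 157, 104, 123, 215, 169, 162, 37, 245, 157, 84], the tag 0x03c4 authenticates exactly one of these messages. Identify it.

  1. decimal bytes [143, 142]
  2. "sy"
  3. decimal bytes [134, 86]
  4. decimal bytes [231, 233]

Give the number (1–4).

2

Key decimal bytes [237, 157, 104, 123, 215, 169, 162, 37, 245, 157, 84] = ed 9d 68 7b d7 a9 a2 25 f5 9d 54 is 11 bytes > B = 7, so hash it first: H(key) = 06 9a, then zero-pad to 7 bytes: K' = 06 9a 00 00 00 00 00.
K' ⊕ ipad = 30 ac 36 36 36 36 36; K' ⊕ opad = 5a c6 5c 5c 5c 5c 5c.
m1: inner = H(30 ac 36 36 36 36 36 8f 8e) = 03 07; tag = H(5a c6 5c 5c 5c 5c 5c 03 07) = 02f6
m2: inner = H(30 ac 36 36 36 36 36 73 79) = 02 d6; tag = H(5a c6 5c 5c 5c 5c 5c 02 d6) = 03c4 ← matches
m3: inner = H(30 ac 36 36 36 36 36 86 56) = 02 c6; tag = H(5a c6 5c 5c 5c 5c 5c 02 c6) = 03b4
m4: inner = H(30 ac 36 36 36 36 36 e7 e9) = 03 ba; tag = H(5a c6 5c 5c 5c 5c 5c 03 ba) = 03a9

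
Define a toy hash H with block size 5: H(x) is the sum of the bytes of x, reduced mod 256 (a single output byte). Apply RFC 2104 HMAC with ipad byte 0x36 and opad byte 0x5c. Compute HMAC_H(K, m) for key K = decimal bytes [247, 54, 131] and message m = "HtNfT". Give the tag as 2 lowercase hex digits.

52

Key decimal bytes [247, 54, 131] = f7 36 83 is 3 bytes ≤ B = 5; zero-pad to 5 bytes: K' = f7 36 83 00 00.
K' ⊕ ipad = c1 00 b5 36 36.  K' ⊕ opad = ab 6a df 5c 5c.
Inner input = (K'⊕ipad) ∥ m = c1 00 b5 36 36 ∥ 48 74 4e 66 54.
Inner hash: sum = 193+0+181+54+54+72+116+78+102+84 = 934; mod 256 = 166 → a6.
Outer input = (K'⊕opad) ∥ inner = ab 6a df 5c 5c ∥ a6.
Outer hash (tag): sum = 171+106+223+92+92+166 = 850; mod 256 = 82 → 52.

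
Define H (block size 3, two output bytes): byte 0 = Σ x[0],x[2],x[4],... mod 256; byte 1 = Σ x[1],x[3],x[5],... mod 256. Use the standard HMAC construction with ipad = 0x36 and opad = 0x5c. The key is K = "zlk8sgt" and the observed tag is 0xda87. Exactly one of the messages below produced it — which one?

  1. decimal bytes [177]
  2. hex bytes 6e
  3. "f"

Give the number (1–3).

Key "zlk8sgt" = 7a 6c 6b 38 73 67 74 is 7 bytes > B = 3, so hash it first: H(key) = cc 0b, then zero-pad to 3 bytes: K' = cc 0b 00.
K' ⊕ ipad = fa 3d 36; K' ⊕ opad = 90 57 5c.
m1: inner = H(fa 3d 36 b1) = 30 ee; tag = H(90 57 5c 30 ee) = da87 ← matches
m2: inner = H(fa 3d 36 6e) = 30 ab; tag = H(90 57 5c 30 ab) = 9787
m3: inner = H(fa 3d 36 66) = 30 a3; tag = H(90 57 5c 30 a3) = 8f87

1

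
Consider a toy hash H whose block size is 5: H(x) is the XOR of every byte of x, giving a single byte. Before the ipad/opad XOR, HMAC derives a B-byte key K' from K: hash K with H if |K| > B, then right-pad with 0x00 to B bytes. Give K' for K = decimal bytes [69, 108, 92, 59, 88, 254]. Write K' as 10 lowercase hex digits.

e800000000

|K| = 6 > B = 5, so first hash the key.
H(K): XOR 45⊕6c⊕5c⊕3b⊕58⊕fe = e8.
Zero-pad H(K) = e8 to 5 bytes: K' = e8 00 00 00 00.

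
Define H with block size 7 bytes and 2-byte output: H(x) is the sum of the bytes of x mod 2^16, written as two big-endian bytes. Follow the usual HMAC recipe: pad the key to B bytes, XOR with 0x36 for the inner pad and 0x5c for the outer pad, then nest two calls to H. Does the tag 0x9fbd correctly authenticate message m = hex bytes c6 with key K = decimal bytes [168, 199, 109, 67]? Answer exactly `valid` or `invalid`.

Key decimal bytes [168, 199, 109, 67] = a8 c7 6d 43 is 4 bytes ≤ B = 7; zero-pad to 7 bytes: K' = a8 c7 6d 43 00 00 00.
K' ⊕ ipad = 9e f1 5b 75 36 36 36; K' ⊕ opad = f4 9b 31 1f 5c 5c 5c.
Inner hash: sum = 158+241+91+117+54+54+54+198 = 967 → 03 c7.
Outer hash (recomputed tag): sum = 244+155+49+31+92+92+92+3+199 = 957 → 03 bd.
Recomputed tag = 03bd; claimed = 9fbd → mismatch.

invalid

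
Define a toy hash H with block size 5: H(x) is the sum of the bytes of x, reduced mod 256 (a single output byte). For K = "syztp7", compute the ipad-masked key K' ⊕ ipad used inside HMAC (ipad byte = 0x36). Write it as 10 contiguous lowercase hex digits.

Key "syztp7" = 73 79 7a 74 70 37 is 6 bytes > B = 5, so hash it first: H(key) = 81, then zero-pad to 5 bytes: K' = 81 00 00 00 00.
XOR each byte with 0x36: 81⊕36=b7, 00⊕36=36, 00⊕36=36, 00⊕36=36, 00⊕36=36.

b736363636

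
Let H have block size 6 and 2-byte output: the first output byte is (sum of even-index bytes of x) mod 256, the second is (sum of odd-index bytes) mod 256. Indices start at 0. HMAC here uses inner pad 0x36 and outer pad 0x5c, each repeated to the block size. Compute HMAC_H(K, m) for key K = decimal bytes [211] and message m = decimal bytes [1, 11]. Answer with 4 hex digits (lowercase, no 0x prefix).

99c1

Key decimal bytes [211] = d3 is 1 byte ≤ B = 6; zero-pad to 6 bytes: K' = d3 00 00 00 00 00.
K' ⊕ ipad = e5 36 36 36 36 36.  K' ⊕ opad = 8f 5c 5c 5c 5c 5c.
Inner input = (K'⊕ipad) ∥ m = e5 36 36 36 36 36 ∥ 01 0b.
Inner hash: even-index sum = 338 mod 256 = 82; odd-index sum = 173 mod 256 = 173 → 52 ad.
Outer input = (K'⊕opad) ∥ inner = 8f 5c 5c 5c 5c 5c ∥ 52 ad.
Outer hash (tag): even-index sum = 409 mod 256 = 153; odd-index sum = 449 mod 256 = 193 → 99 c1.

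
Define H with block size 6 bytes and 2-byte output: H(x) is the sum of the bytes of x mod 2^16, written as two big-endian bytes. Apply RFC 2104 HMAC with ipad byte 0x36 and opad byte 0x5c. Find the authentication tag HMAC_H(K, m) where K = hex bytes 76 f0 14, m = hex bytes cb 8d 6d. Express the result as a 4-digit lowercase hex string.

Key hex bytes 76 f0 14 is 3 bytes ≤ B = 6; zero-pad to 6 bytes: K' = 76 f0 14 00 00 00.
K' ⊕ ipad = 40 c6 22 36 36 36.  K' ⊕ opad = 2a ac 48 5c 5c 5c.
Inner input = (K'⊕ipad) ∥ m = 40 c6 22 36 36 36 ∥ cb 8d 6d.
Inner hash: sum = 64+198+34+54+54+54+203+141+109 = 911 → 03 8f.
Outer input = (K'⊕opad) ∥ inner = 2a ac 48 5c 5c 5c ∥ 03 8f.
Outer hash (tag): sum = 42+172+72+92+92+92+3+143 = 708 → 02 c4.

02c4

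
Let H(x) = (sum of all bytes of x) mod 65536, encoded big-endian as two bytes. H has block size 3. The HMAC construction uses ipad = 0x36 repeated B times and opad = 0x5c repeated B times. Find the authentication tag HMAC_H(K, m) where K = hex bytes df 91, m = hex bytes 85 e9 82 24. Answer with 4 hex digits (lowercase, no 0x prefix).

Key hex bytes df 91 is 2 bytes ≤ B = 3; zero-pad to 3 bytes: K' = df 91 00.
K' ⊕ ipad = e9 a7 36.  K' ⊕ opad = 83 cd 5c.
Inner input = (K'⊕ipad) ∥ m = e9 a7 36 ∥ 85 e9 82 24.
Inner hash: sum = 233+167+54+133+233+130+36 = 986 → 03 da.
Outer input = (K'⊕opad) ∥ inner = 83 cd 5c ∥ 03 da.
Outer hash (tag): sum = 131+205+92+3+218 = 649 → 02 89.

0289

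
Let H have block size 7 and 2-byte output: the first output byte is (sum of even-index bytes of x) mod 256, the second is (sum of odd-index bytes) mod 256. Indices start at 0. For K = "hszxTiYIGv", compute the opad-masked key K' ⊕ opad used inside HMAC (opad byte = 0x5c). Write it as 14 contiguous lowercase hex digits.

8a4f5c5c5c5c5c

Key "hszxTiYIGv" = 68 73 7a 78 54 69 59 49 47 76 is 10 bytes > B = 7, so hash it first: H(key) = d6 13, then zero-pad to 7 bytes: K' = d6 13 00 00 00 00 00.
XOR each byte with 0x5c: d6⊕5c=8a, 13⊕5c=4f, 00⊕5c=5c, 00⊕5c=5c, 00⊕5c=5c, 00⊕5c=5c, 00⊕5c=5c.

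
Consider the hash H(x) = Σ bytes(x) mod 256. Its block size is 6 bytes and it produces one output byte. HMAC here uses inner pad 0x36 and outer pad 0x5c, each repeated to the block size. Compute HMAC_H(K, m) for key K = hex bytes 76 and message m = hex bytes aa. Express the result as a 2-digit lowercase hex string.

ee

Key hex bytes 76 is 1 byte ≤ B = 6; zero-pad to 6 bytes: K' = 76 00 00 00 00 00.
K' ⊕ ipad = 40 36 36 36 36 36.  K' ⊕ opad = 2a 5c 5c 5c 5c 5c.
Inner input = (K'⊕ipad) ∥ m = 40 36 36 36 36 36 ∥ aa.
Inner hash: sum = 64+54+54+54+54+54+170 = 504; mod 256 = 248 → f8.
Outer input = (K'⊕opad) ∥ inner = 2a 5c 5c 5c 5c 5c ∥ f8.
Outer hash (tag): sum = 42+92+92+92+92+92+248 = 750; mod 256 = 238 → ee.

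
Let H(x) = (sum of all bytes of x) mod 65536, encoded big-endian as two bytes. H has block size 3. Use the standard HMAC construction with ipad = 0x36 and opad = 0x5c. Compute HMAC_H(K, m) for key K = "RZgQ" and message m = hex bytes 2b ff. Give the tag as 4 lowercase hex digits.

Key "RZgQ" = 52 5a 67 51 is 4 bytes > B = 3, so hash it first: H(key) = 01 64, then zero-pad to 3 bytes: K' = 01 64 00.
K' ⊕ ipad = 37 52 36.  K' ⊕ opad = 5d 38 5c.
Inner input = (K'⊕ipad) ∥ m = 37 52 36 ∥ 2b ff.
Inner hash: sum = 55+82+54+43+255 = 489 → 01 e9.
Outer input = (K'⊕opad) ∥ inner = 5d 38 5c ∥ 01 e9.
Outer hash (tag): sum = 93+56+92+1+233 = 475 → 01 db.

01db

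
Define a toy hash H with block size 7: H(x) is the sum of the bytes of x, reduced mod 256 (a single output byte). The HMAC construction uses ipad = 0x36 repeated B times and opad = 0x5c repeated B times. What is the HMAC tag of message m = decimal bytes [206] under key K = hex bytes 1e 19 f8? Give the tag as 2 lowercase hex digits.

66

Key hex bytes 1e 19 f8 is 3 bytes ≤ B = 7; zero-pad to 7 bytes: K' = 1e 19 f8 00 00 00 00.
K' ⊕ ipad = 28 2f ce 36 36 36 36.  K' ⊕ opad = 42 45 a4 5c 5c 5c 5c.
Inner input = (K'⊕ipad) ∥ m = 28 2f ce 36 36 36 36 ∥ ce.
Inner hash: sum = 40+47+206+54+54+54+54+206 = 715; mod 256 = 203 → cb.
Outer input = (K'⊕opad) ∥ inner = 42 45 a4 5c 5c 5c 5c ∥ cb.
Outer hash (tag): sum = 66+69+164+92+92+92+92+203 = 870; mod 256 = 102 → 66.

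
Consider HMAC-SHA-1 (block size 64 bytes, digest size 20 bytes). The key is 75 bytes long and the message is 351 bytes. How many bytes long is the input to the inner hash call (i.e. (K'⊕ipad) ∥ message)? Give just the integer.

415

Key is 75 > 64 bytes, so it is hashed to 20 bytes then zero-padded to 64: |K'| = 64.
Inner input = (K'⊕ipad) ∥ m → 64 + 351 = 415 bytes.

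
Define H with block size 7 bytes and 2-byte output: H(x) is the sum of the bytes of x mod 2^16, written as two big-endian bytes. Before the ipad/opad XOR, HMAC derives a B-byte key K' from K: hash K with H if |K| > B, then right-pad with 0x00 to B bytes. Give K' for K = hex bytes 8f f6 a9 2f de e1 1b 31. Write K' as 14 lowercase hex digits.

|K| = 8 > B = 7, so first hash the key.
H(K): sum = 143+246+169+47+222+225+27+49 = 1128 → 04 68.
Zero-pad H(K) = 04 68 to 7 bytes: K' = 04 68 00 00 00 00 00.

04680000000000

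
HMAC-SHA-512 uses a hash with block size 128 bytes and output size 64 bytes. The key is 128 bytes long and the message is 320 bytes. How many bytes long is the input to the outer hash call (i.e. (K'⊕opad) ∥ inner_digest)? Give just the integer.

Key is 128 ≤ 128 bytes, zero-padded: |K'| = 128.
Outer input = (K'⊕opad) ∥ H(inner) → 128 + 64 = 192 bytes.

192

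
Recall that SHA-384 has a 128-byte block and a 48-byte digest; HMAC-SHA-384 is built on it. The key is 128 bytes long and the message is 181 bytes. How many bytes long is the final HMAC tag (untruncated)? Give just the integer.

48

The tag is one SHA-384 digest: 48 bytes.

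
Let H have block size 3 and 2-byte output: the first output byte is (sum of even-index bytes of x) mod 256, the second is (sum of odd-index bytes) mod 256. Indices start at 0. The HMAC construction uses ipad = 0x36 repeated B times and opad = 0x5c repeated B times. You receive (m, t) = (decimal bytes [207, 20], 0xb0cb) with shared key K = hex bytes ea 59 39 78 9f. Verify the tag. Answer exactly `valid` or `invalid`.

valid

Key hex bytes ea 59 39 78 9f is 5 bytes > B = 3, so hash it first: H(key) = c2 d1, then zero-pad to 3 bytes: K' = c2 d1 00.
K' ⊕ ipad = f4 e7 36; K' ⊕ opad = 9e 8d 5c.
Inner hash: even-index sum = 318 mod 256 = 62; odd-index sum = 438 mod 256 = 182 → 3e b6.
Outer hash (recomputed tag): even-index sum = 432 mod 256 = 176; odd-index sum = 203 mod 256 = 203 → b0 cb.
Recomputed tag = b0cb; claimed = b0cb → match.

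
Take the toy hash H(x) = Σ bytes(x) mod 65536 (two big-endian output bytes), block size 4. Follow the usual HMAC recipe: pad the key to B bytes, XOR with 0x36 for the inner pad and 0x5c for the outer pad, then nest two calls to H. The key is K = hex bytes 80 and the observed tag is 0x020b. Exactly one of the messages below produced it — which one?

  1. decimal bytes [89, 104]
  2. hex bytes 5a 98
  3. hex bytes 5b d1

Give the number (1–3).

1

Key hex bytes 80 is 1 byte ≤ B = 4; zero-pad to 4 bytes: K' = 80 00 00 00.
K' ⊕ ipad = b6 36 36 36; K' ⊕ opad = dc 5c 5c 5c.
m1: inner = H(b6 36 36 36 59 68) = 02 19; tag = H(dc 5c 5c 5c 02 19) = 020b ← matches
m2: inner = H(b6 36 36 36 5a 98) = 02 4a; tag = H(dc 5c 5c 5c 02 4a) = 023c
m3: inner = H(b6 36 36 36 5b d1) = 02 84; tag = H(dc 5c 5c 5c 02 84) = 0276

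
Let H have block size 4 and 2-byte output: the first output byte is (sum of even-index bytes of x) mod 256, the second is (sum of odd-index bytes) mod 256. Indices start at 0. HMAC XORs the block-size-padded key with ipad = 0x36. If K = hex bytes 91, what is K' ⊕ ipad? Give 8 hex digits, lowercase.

a7363636

Key hex bytes 91 is 1 byte ≤ B = 4; zero-pad to 4 bytes: K' = 91 00 00 00.
XOR each byte with 0x36: 91⊕36=a7, 00⊕36=36, 00⊕36=36, 00⊕36=36.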